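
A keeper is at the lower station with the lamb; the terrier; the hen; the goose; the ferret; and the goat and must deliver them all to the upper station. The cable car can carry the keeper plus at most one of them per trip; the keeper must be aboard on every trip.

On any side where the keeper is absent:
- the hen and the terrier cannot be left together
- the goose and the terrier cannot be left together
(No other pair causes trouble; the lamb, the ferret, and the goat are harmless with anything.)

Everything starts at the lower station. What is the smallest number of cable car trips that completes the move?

Counting alone: the keeper can take at most 1 across per trip to the upper station, so moving all 6 needs at least 6 loaded trips out, with a return between consecutive ones — at least 11 crossings.
The safety rule pushes this higher. Following every safe sequence of crossings, the most of the 6 that can be at the upper station as the cable car arrives there on crossing 11 is 5 — never all 6.
So no plan with fewer than 13 crossings exists, and this one achieves 13:
1. Keeper goes to the upper station with the terrier.
2. Keeper goes back to the lower station alone.
3. Keeper goes to the upper station with the lamb.
4. Keeper goes back to the lower station alone.
5. Keeper goes to the upper station with the hen.
6. Keeper goes back to the lower station with the terrier.
7. Keeper goes to the upper station with the goose.
8. Keeper goes back to the lower station alone.
9. Keeper goes to the upper station with the ferret.
10. Keeper goes back to the lower station alone.
11. Keeper goes to the upper station with the goat.
12. Keeper goes back to the lower station alone.
13. Keeper goes to the upper station with the terrier.

13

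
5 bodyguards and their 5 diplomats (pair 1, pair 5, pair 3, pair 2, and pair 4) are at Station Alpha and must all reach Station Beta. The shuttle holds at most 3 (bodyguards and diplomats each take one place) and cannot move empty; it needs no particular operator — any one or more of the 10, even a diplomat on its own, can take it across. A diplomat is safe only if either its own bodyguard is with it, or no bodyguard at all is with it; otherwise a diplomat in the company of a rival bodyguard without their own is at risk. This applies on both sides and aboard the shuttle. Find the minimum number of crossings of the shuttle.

11

Counting alone: each trip to Station Beta takes at most 3 across and each return brings at least 1 back, so after t trips out (and t−1 returns) at most 3t − (t−1) of the 10 are across; that first reaches 10 at t = 5, so at least 9 crossings are needed.
The safety rule pushes this higher. Following every safe sequence of crossings, the most of the 10 that can be at Station Beta as the shuttle arrives there on crossing 9 is 9 — never all 10.
So no plan with fewer than 11 crossings exists, and this one achieves 11:
1. bodyguard 1 and diplomat 1 cross → Station Beta.
2. bodyguard 1 crosses ← Station Alpha.
3. diplomat 2, diplomat 3, and diplomat 5 cross → Station Beta.
4. diplomat 1 crosses ← Station Alpha.
5. bodyguard 2, bodyguard 3, and bodyguard 5 cross → Station Beta.
6. bodyguard 5 and diplomat 5 cross ← Station Alpha.
7. bodyguard 1, bodyguard 4, and bodyguard 5 cross → Station Beta.
8. diplomat 3 crosses ← Station Alpha.
9. diplomat 1 and diplomat 5 cross → Station Beta.
10. diplomat 1 crosses ← Station Alpha.
11. diplomat 1, diplomat 3, and diplomat 4 cross → Station Beta.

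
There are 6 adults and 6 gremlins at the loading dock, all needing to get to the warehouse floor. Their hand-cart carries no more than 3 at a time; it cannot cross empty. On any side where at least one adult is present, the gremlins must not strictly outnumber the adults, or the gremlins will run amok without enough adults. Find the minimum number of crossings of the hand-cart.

Following every safe sequence of crossings from the start, the most of the 12 that can be at the warehouse floor as the hand-cart arrives there on crossings 1, 3, 5 is 3, 5, 6 respectively; the best ever achieved is 6 of 12.
From crossing 7 on, no configuration arises that was not already reachable earlier: only 17 distinct safe configurations (who is on which side, and where the hand-cart is) can ever be reached, none of them has everyone across, and every continuation just revisits them. They are: 0 adults + 0 gremlins across (hand-cart back at the start); 0 adults + 1 gremlin across (hand-cart there); 0 adults + 1 gremlin across (hand-cart back at the start); 0 adults + 2 gremlins across (hand-cart there); 0 adults + 2 gremlins across (hand-cart back at the start); 0 adults + 3 gremlins across (hand-cart there); 0 adults + 3 gremlins across (hand-cart back at the start); 0 adults + 4 gremlins across (hand-cart there); 0 adults + 4 gremlins across (hand-cart back at the start); 0 adults + 5 gremlins across (hand-cart there); 0 adults + 5 gremlins across (hand-cart back at the start); 0 adults + 6 gremlins across (hand-cart there); 1 adult + 1 gremlin across (hand-cart there); 1 adult + 1 gremlin across (hand-cart back at the start); 2 adults + 2 gremlins across (hand-cart there); 2 adults + 2 gremlins across (hand-cart back at the start); 3 adults + 3 gremlins across (hand-cart there). So no valid plan exists.

impossible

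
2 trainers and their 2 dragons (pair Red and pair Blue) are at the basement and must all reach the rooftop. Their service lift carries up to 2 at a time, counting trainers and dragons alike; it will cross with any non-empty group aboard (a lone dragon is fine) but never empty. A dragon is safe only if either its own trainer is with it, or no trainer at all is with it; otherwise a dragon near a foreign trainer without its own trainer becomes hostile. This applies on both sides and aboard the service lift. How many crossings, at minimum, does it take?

Counting alone: each trip to the rooftop takes at most 2 across and each return brings at least 1 back, so after t trips out (and t−1 returns) at most 2t − (t−1) of the 4 are across; that first reaches 4 at t = 3, so at least 5 crossings are needed.
The plan below uses exactly 5 crossings, so it is optimal:
1. dragon Red and trainer Red cross → the rooftop.
2. trainer Red crosses ← the basement.
3. trainer Blue and trainer Red cross → the rooftop.
4. trainer Blue crosses ← the basement.
5. dragon Blue and trainer Blue cross → the rooftop.

5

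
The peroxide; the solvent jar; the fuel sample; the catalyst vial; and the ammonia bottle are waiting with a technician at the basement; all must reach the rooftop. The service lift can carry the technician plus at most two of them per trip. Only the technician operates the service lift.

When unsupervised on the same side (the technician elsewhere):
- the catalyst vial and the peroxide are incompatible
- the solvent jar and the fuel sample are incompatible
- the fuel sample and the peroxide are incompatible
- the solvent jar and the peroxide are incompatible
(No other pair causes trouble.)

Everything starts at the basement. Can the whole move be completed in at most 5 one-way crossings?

No

Counting alone: the technician can take at most 2 across per trip to the rooftop, so moving all 5 needs at least 3 loaded trips out, with a return between consecutive ones — at least 5 crossings.
The safety rule pushes this higher. Following every safe sequence of crossings, the most of the 5 that can be at the rooftop as the service lift arrives there on crossing 5 is 4 — never all 5.
So the move cannot be finished within 5 crossings. (The shortest complete plan takes 7:)
1. Technician goes to the rooftop with the peroxide and the solvent jar.
2. Technician goes back to the basement with the peroxide.
3. Technician goes to the rooftop with the catalyst vial and the peroxide.
4. Technician goes back to the basement with the peroxide.
5. Technician goes to the rooftop with the ammonia bottle and the peroxide.
6. Technician goes back to the basement with the peroxide.
7. Technician goes to the rooftop with the fuel sample and the peroxide.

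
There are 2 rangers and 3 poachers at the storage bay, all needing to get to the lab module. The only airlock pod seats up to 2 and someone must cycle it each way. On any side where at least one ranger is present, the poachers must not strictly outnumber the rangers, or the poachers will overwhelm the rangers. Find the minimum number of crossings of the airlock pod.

impossible

The poachers already outnumber the rangers at the storage bay before anyone moves, so the starting position itself is disallowed.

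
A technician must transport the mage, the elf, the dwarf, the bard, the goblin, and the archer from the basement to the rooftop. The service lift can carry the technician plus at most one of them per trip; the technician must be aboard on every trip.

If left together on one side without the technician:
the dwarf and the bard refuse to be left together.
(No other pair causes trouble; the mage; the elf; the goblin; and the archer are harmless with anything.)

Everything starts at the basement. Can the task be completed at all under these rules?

1. Technician goes to the rooftop with the dwarf.
2. Technician goes back to the basement alone.
3. Technician goes to the rooftop with the mage.
4. Technician goes back to the basement alone.
5. Technician goes to the rooftop with the elf.
6. Technician goes back to the basement alone.
7. Technician goes to the rooftop with the goblin.
8. Technician goes back to the basement alone.
9. Technician goes to the rooftop with the archer.
10. Technician goes back to the basement alone.
11. Technician goes to the rooftop with the bard.

Yes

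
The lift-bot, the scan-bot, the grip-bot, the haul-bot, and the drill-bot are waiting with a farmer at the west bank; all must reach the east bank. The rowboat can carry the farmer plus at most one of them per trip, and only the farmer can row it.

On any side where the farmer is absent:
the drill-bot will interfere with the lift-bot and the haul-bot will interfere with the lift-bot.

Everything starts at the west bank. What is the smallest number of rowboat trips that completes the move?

Counting alone: the farmer can take at most 1 across per trip to the east bank, so moving all 5 needs at least 5 loaded trips out, with a return between consecutive ones — at least 9 crossings.
The safety rule pushes this higher. Following every safe sequence of crossings, the most of the 5 that can be at the east bank as the rowboat arrives there on crossing 9 is 4 — never all 5.
So no plan with fewer than 11 crossings exists, and this one achieves 11:
1. Farmer goes to the east bank with the lift-bot.  [the west bank: the drill-bot, the grip-bot, the haul-bot, the scan-bot | the east bank: the lift-bot]
2. Farmer goes back to the west bank alone.  [the west bank: the drill-bot, the grip-bot, the haul-bot, the scan-bot | the east bank: the lift-bot]
3. Farmer goes to the east bank with the scan-bot.  [the west bank: the drill-bot, the grip-bot, the haul-bot | the east bank: the lift-bot, the scan-bot]
4. Farmer goes back to the west bank alone.  [the west bank: the drill-bot, the grip-bot, the haul-bot | the east bank: the lift-bot, the scan-bot]
5. Farmer goes to the east bank with the grip-bot.  [the west bank: the drill-bot, the haul-bot | the east bank: the grip-bot, the lift-bot, the scan-bot]
6. Farmer goes back to the west bank alone.  [the west bank: the drill-bot, the haul-bot | the east bank: the grip-bot, the lift-bot, the scan-bot]
7. Farmer goes to the east bank with the haul-bot.  [the west bank: the drill-bot | the east bank: the grip-bot, the haul-bot, the lift-bot, the scan-bot]
8. Farmer goes back to the west bank with the lift-bot.  [the west bank: the drill-bot, the lift-bot | the east bank: the grip-bot, the haul-bot, the scan-bot]
9. Farmer goes to the east bank with the drill-bot.  [the west bank: the lift-bot | the east bank: the drill-bot, the grip-bot, the haul-bot, the scan-bot]
10. Farmer goes back to the west bank alone.  [the west bank: the lift-bot | the east bank: the drill-bot, the grip-bot, the haul-bot, the scan-bot]
11. Farmer goes to the east bank with the lift-bot.  [the west bank: — | the east bank: the drill-bot, the grip-bot, the haul-bot, the lift-bot, the scan-bot]

11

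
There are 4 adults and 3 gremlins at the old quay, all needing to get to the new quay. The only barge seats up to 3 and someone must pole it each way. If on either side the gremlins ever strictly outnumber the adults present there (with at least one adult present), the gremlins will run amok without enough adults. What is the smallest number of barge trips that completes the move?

Counting alone: each trip to the new quay takes at most 3 across and each return brings at least 1 back, so after t trips out (and t−1 returns) at most 3t − (t−1) of the 7 are across; that first reaches 7 at t = 3, so at least 5 crossings are needed.
The plan below uses exactly 5 crossings, so it is optimal:
1. 3 gremlins → the new quay.  (the old quay: 4A 0G; the new quay: 0A 3G)
2. 1 gremlin ← the old quay.  (the old quay: 4A 1G; the new quay: 0A 2G)
3. 3 adults → the new quay.  (the old quay: 1A 1G; the new quay: 3A 2G)
4. 1 adult ← the old quay.  (the old quay: 2A 1G; the new quay: 2A 2G)
5. 2 adults and 1 gremlin → the new quay.  (the old quay: 0A 0G; the new quay: 4A 3G)

5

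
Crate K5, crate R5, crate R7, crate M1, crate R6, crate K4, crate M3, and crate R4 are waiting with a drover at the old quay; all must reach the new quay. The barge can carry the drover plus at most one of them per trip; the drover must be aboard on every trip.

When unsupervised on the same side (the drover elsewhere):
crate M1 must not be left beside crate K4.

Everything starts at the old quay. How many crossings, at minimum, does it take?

Counting alone: the drover can take at most 1 across per trip to the new quay, so moving all 8 needs at least 8 loaded trips out, with a return between consecutive ones — at least 15 crossings.
The plan below uses exactly 15 crossings, so it is optimal:
1. Drover goes to the new quay with crate M1.  [the old quay: crate K4, crate K5, crate M3, crate R4, crate R5, crate R6, crate R7 | the new quay: crate M1]
2. Drover goes back to the old quay alone.  [the old quay: crate K4, crate K5, crate M3, crate R4, crate R5, crate R6, crate R7 | the new quay: crate M1]
3. Drover goes to the new quay with crate K5.  [the old quay: crate K4, crate M3, crate R4, crate R5, crate R6, crate R7 | the new quay: crate K5, crate M1]
4. Drover goes back to the old quay alone.  [the old quay: crate K4, crate M3, crate R4, crate R5, crate R6, crate R7 | the new quay: crate K5, crate M1]
5. Drover goes to the new quay with crate R5.  [the old quay: crate K4, crate M3, crate R4, crate R6, crate R7 | the new quay: crate K5, crate M1, crate R5]
6. Drover goes back to the old quay alone.  [the old quay: crate K4, crate M3, crate R4, crate R6, crate R7 | the new quay: crate K5, crate M1, crate R5]
7. Drover goes to the new quay with crate R7.  [the old quay: crate K4, crate M3, crate R4, crate R6 | the new quay: crate K5, crate M1, crate R5, crate R7]
8. Drover goes back to the old quay alone.  [the old quay: crate K4, crate M3, crate R4, crate R6 | the new quay: crate K5, crate M1, crate R5, crate R7]
9. Drover goes to the new quay with crate R6.  [the old quay: crate K4, crate M3, crate R4 | the new quay: crate K5, crate M1, crate R5, crate R6, crate R7]
10. Drover goes back to the old quay alone.  [the old quay: crate K4, crate M3, crate R4 | the new quay: crate K5, crate M1, crate R5, crate R6, crate R7]
11. Drover goes to the new quay with crate M3.  [the old quay: crate K4, crate R4 | the new quay: crate K5, crate M1, crate M3, crate R5, crate R6, crate R7]
12. Drover goes back to the old quay alone.  [the old quay: crate K4, crate R4 | the new quay: crate K5, crate M1, crate M3, crate R5, crate R6, crate R7]
13. Drover goes to the new quay with crate R4.  [the old quay: crate K4 | the new quay: crate K5, crate M1, crate M3, crate R4, crate R5, crate R6, crate R7]
14. Drover goes back to the old quay alone.  [the old quay: crate K4 | the new quay: crate K5, crate M1, crate M3, crate R4, crate R5, crate R6, crate R7]
15. Drover goes to the new quay with crate K4.  [the old quay: — | the new quay: crate K4, crate K5, crate M1, crate M3, crate R4, crate R5, crate R6, crate R7]

15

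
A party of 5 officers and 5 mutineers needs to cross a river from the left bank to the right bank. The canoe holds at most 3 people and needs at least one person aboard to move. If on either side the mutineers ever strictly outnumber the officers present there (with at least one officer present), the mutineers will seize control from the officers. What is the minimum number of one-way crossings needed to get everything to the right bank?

11

Counting alone: each trip to the right bank takes at most 3 across and each return brings at least 1 back, so after t trips out (and t−1 returns) at most 3t − (t−1) of the 10 are across; that first reaches 10 at t = 5, so at least 9 crossings are needed.
The safety rule pushes this higher. Following every safe sequence of crossings, the most of the 10 that can be at the right bank as the canoe arrives there on crossing 9 is 9 — never all 10.
So no plan with fewer than 11 crossings exists, and this one achieves 11:
1. 2 mutineers → the right bank.  (the left bank: 5O 3M; the right bank: 0O 2M)
2. 1 mutineer ← the left bank.  (the left bank: 5O 4M; the right bank: 0O 1M)
3. 3 mutineers → the right bank.  (the left bank: 5O 1M; the right bank: 0O 4M)
4. 1 mutineer ← the left bank.  (the left bank: 5O 2M; the right bank: 0O 3M)
5. 3 officers → the right bank.  (the left bank: 2O 2M; the right bank: 3O 3M)
6. 1 officer and 1 mutineer ← the left bank.  (the left bank: 3O 3M; the right bank: 2O 2M)
7. 3 officers → the right bank.  (the left bank: 0O 3M; the right bank: 5O 2M)
8. 1 mutineer ← the left bank.  (the left bank: 0O 4M; the right bank: 5O 1M)
9. 2 mutineers → the right bank.  (the left bank: 0O 2M; the right bank: 5O 3M)
10. 1 mutineer ← the left bank.  (the left bank: 0O 3M; the right bank: 5O 2M)
11. 3 mutineers → the right bank.  (the left bank: 0O 0M; the right bank: 5O 5M)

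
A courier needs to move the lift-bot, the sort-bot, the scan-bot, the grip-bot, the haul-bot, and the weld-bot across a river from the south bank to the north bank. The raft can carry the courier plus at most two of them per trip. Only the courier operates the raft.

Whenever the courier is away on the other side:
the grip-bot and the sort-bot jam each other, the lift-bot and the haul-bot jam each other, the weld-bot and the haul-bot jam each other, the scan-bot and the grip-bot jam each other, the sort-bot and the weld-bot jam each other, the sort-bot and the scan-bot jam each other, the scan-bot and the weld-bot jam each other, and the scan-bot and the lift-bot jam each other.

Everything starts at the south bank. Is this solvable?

Whatever the first load, the items left behind include a forbidden pair without the courier. No opening move is safe, so no plan exists.

No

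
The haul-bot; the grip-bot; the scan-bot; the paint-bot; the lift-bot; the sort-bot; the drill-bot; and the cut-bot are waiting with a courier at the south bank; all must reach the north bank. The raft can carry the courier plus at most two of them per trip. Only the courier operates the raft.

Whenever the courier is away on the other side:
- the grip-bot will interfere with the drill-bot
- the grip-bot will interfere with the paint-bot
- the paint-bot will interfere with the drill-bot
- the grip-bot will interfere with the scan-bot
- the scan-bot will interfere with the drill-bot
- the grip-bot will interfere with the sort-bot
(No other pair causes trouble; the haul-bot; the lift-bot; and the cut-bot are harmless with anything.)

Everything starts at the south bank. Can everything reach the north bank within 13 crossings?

Yes — this plan uses 13 crossings (≤ 13):
1. Courier goes to the north bank with the drill-bot and the grip-bot.
2. Courier goes back to the south bank with the grip-bot.
3. Courier goes to the north bank with the grip-bot and the haul-bot.
4. Courier goes back to the south bank with the grip-bot.
5. Courier goes to the north bank with the grip-bot and the lift-bot.
6. Courier goes back to the south bank with the grip-bot.
7. Courier goes to the north bank with the grip-bot and the sort-bot.
8. Courier goes back to the south bank with the grip-bot.
9. Courier goes to the north bank with the cut-bot and the grip-bot.
10. Courier goes back to the south bank with the grip-bot.
11. Courier goes to the north bank with the paint-bot and the scan-bot.
12. Courier goes back to the south bank with the drill-bot.
13. Courier goes to the north bank with the drill-bot and the grip-bot.

Yes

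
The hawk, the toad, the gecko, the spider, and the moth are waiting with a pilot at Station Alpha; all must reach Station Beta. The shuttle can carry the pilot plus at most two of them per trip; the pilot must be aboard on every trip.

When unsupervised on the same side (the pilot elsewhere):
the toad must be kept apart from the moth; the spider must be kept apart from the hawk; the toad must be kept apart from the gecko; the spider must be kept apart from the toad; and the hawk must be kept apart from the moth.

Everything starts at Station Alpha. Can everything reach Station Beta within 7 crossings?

Yes

Yes — this plan uses 7 crossings (≤ 7):
1. Pilot goes to Station Beta with the hawk and the toad.  [Station Alpha: the gecko, the moth, the spider | Station Beta: the hawk, the toad]
2. Pilot goes back to Station Alpha alone.  [Station Alpha: the gecko, the moth, the spider | Station Beta: the hawk, the toad]
3. Pilot goes to Station Beta with the gecko.  [Station Alpha: the moth, the spider | Station Beta: the gecko, the hawk, the toad]
4. Pilot goes back to Station Alpha with the toad.  [Station Alpha: the moth, the spider, the toad | Station Beta: the gecko, the hawk]
5. Pilot goes to Station Beta with the moth and the spider.  [Station Alpha: the toad | Station Beta: the gecko, the hawk, the moth, the spider]
6. Pilot goes back to Station Alpha with the hawk.  [Station Alpha: the hawk, the toad | Station Beta: the gecko, the moth, the spider]
7. Pilot goes to Station Beta with the hawk and the toad.  [Station Alpha: — | Station Beta: the gecko, the hawk, the moth, the spider, the toad]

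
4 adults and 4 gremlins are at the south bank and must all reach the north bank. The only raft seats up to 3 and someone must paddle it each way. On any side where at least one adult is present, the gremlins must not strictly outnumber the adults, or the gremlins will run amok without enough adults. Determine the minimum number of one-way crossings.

9

Counting alone: each trip to the north bank takes at most 3 across and each return brings at least 1 back, so after t trips out (and t−1 returns) at most 3t − (t−1) of the 8 are across; that first reaches 8 at t = 4, so at least 7 crossings are needed.
The safety rule pushes this higher. Following every safe sequence of crossings, the most of the 8 that can be at the north bank as the raft arrives there on crossing 7 is 7 — never all 8.
So no plan with fewer than 9 crossings exists, and this one achieves 9:
1. 2 gremlins → the north bank.  (the south bank: 4A 2G; the north bank: 0A 2G)
2. 1 gremlin ← the south bank.  (the south bank: 4A 3G; the north bank: 0A 1G)
3. 3 gremlins → the north bank.  (the south bank: 4A 0G; the north bank: 0A 4G)
4. 1 gremlin ← the south bank.  (the south bank: 4A 1G; the north bank: 0A 3G)
5. 3 adults → the north bank.  (the south bank: 1A 1G; the north bank: 3A 3G)
6. 1 adult and 1 gremlin ← the south bank.  (the south bank: 2A 2G; the north bank: 2A 2G)
7. 2 adults → the north bank.  (the south bank: 0A 2G; the north bank: 4A 2G)
8. 1 gremlin ← the south bank.  (the south bank: 0A 3G; the north bank: 4A 1G)
9. 3 gremlins → the north bank.  (the south bank: 0A 0G; the north bank: 4A 4G)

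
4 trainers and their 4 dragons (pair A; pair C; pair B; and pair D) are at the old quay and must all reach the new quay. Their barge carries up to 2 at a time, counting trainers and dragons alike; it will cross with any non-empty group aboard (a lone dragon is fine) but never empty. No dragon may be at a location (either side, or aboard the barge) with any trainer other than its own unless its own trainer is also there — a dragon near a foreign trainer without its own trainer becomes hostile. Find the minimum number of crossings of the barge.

impossible

Following every safe sequence of crossings from the start, the most of the 8 that can be at the new quay as the barge arrives there on crossings 1, 3, 5 is 2, 3, 4 respectively; the best ever achieved is 4 of 8.
From crossing 7 on, no configuration arises that was not already reachable earlier: only 44 distinct safe configurations (who is on which side, and where the barge is) can ever be reached, none of them has everyone across, and every continuation just revisits them. So no valid plan exists.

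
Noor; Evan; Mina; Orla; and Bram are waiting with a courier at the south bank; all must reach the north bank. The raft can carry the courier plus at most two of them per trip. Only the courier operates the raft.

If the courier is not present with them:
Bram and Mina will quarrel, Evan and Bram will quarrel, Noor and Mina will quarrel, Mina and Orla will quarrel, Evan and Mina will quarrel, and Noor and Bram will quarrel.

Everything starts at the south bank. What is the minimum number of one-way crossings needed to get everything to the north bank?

7

Counting alone: the courier can take at most 2 across per trip to the north bank, so moving all 5 needs at least 3 loaded trips out, with a return between consecutive ones — at least 5 crossings.
The safety rule pushes this higher. Following every safe sequence of crossings, the most of the 5 that can be at the north bank as the raft arrives there on crossing 5 is 4 — never all 5.
So no plan with fewer than 7 crossings exists, and this one achieves 7:
1. Courier goes to the north bank with Bram and Mina.  [the south bank: Evan, Noor, Orla | the north bank: Bram, Mina]
2. Courier goes back to the south bank with Mina.  [the south bank: Evan, Mina, Noor, Orla | the north bank: Bram]
3. Courier goes to the north bank with Mina and Orla.  [the south bank: Evan, Noor | the north bank: Bram, Mina, Orla]
4. Courier goes back to the south bank with Mina.  [the south bank: Evan, Mina, Noor | the north bank: Bram, Orla]
5. Courier goes to the north bank with Evan and Noor.  [the south bank: Mina | the north bank: Bram, Evan, Noor, Orla]
6. Courier goes back to the south bank with Bram.  [the south bank: Bram, Mina | the north bank: Evan, Noor, Orla]
7. Courier goes to the north bank with Bram and Mina.  [the south bank: — | the north bank: Bram, Evan, Mina, Noor, Orla]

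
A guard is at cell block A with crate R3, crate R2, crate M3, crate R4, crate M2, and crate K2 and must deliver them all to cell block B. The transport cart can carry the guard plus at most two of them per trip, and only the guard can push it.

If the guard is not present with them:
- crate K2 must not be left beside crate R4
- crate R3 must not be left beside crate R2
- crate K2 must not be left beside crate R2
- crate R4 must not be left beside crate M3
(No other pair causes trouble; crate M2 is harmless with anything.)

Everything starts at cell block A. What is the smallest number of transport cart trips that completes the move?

7

Counting alone: the guard can take at most 2 across per trip to cell block B, so moving all 6 needs at least 3 loaded trips out, with a return between consecutive ones — at least 5 crossings.
The safety rule pushes this higher. Following every safe sequence of crossings, the most of the 6 that can be at cell block B as the transport cart arrives there on crossing 5 is 5 — never all 6.
So no plan with fewer than 7 crossings exists, and this one achieves 7:
1. Guard goes to cell block B with crate R2 and crate R4.
2. Guard goes back to cell block A alone.
3. Guard goes to cell block B with crate M3 and crate R3.
4. Guard goes back to cell block A with crate R2 and crate R4.
5. Guard goes to cell block B with crate K2 and crate M2.
6. Guard goes back to cell block A alone.
7. Guard goes to cell block B with crate R2 and crate R4.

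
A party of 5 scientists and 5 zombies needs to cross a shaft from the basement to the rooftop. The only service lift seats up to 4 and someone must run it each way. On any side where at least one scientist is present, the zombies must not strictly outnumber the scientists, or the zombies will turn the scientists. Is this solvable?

Yes

1. 2 zombies → the rooftop.  (the basement: 5S 3Z; the rooftop: 0S 2Z)
2. 1 zombie ← the basement.  (the basement: 5S 4Z; the rooftop: 0S 1Z)
3. 4 zombies → the rooftop.  (the basement: 5S 0Z; the rooftop: 0S 5Z)
4. 1 zombie ← the basement.  (the basement: 5S 1Z; the rooftop: 0S 4Z)
5. 4 scientists → the rooftop.  (the basement: 1S 1Z; the rooftop: 4S 4Z)
6. 1 scientist and 1 zombie ← the basement.  (the basement: 2S 2Z; the rooftop: 3S 3Z)
7. 2 scientists and 2 zombies → the rooftop.  (the basement: 0S 0Z; the rooftop: 5S 5Z)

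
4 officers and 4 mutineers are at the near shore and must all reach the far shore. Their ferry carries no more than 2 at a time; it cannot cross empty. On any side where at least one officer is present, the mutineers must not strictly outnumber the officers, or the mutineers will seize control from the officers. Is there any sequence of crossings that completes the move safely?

Following every safe sequence of crossings from the start, the most of the 8 that can be at the far shore as the ferry arrives there on crossings 1, 3, 5 is 2, 3, 4 respectively; the best ever achieved is 4 of 8.
From crossing 7 on, no configuration arises that was not already reachable earlier: only 11 distinct safe configurations (who is on which side, and where the ferry is) can ever be reached, none of them has everyone across, and every continuation just revisits them. They are: 0 officers + 0 mutineers across (ferry back at the start); 0 officers + 1 mutineer across (ferry there); 0 officers + 1 mutineer across (ferry back at the start); 0 officers + 2 mutineers across (ferry there); 0 officers + 2 mutineers across (ferry back at the start); 0 officers + 3 mutineers across (ferry there); 0 officers + 3 mutineers across (ferry back at the start); 0 officers + 4 mutineers across (ferry there); 1 officer + 1 mutineer across (ferry there); 1 officer + 1 mutineer across (ferry back at the start); 2 officers + 2 mutineers across (ferry there). So no valid plan exists.

No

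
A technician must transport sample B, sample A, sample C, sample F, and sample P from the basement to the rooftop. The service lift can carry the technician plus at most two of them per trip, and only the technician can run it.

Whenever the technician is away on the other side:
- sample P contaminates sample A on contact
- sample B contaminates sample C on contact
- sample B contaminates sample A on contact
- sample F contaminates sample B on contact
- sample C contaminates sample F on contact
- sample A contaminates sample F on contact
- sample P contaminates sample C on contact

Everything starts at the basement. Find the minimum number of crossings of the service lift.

Whatever the first load, the items left behind include a forbidden pair without the technician. No opening move is safe, so no plan exists.

impossible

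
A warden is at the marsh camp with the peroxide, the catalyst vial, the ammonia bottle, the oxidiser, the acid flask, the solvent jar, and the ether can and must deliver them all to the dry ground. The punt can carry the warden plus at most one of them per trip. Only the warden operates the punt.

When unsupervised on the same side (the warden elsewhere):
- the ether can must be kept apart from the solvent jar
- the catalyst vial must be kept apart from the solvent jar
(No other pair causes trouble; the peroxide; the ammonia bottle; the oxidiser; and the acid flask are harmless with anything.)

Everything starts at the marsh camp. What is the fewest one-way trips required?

Counting alone: the warden can take at most 1 across per trip to the dry ground, so moving all 7 needs at least 7 loaded trips out, with a return between consecutive ones — at least 13 crossings.
The safety rule pushes this higher. Following every safe sequence of crossings, the most of the 7 that can be at the dry ground as the punt arrives there on crossing 13 is 6 — never all 7.
So no plan with fewer than 15 crossings exists, and this one achieves 15:
1. Warden goes to the dry ground with the solvent jar.  [the marsh camp: the acid flask, the ammonia bottle, the catalyst vial, the ether can, the oxidiser, the peroxide | the dry ground: the solvent jar]
2. Warden goes back to the marsh camp alone.  [the marsh camp: the acid flask, the ammonia bottle, the catalyst vial, the ether can, the oxidiser, the peroxide | the dry ground: the solvent jar]
3. Warden goes to the dry ground with the peroxide.  [the marsh camp: the acid flask, the ammonia bottle, the catalyst vial, the ether can, the oxidiser | the dry ground: the peroxide, the solvent jar]
4. Warden goes back to the marsh camp alone.  [the marsh camp: the acid flask, the ammonia bottle, the catalyst vial, the ether can, the oxidiser | the dry ground: the peroxide, the solvent jar]
5. Warden goes to the dry ground with the catalyst vial.  [the marsh camp: the acid flask, the ammonia bottle, the ether can, the oxidiser | the dry ground: the catalyst vial, the peroxide, the solvent jar]
6. Warden goes back to the marsh camp with the solvent jar.  [the marsh camp: the acid flask, the ammonia bottle, the ether can, the oxidiser, the solvent jar | the dry ground: the catalyst vial, the peroxide]
7. Warden goes to the dry ground with the ether can.  [the marsh camp: the acid flask, the ammonia bottle, the oxidiser, the solvent jar | the dry ground: the catalyst vial, the ether can, the peroxide]
8. Warden goes back to the marsh camp alone.  [the marsh camp: the acid flask, the ammonia bottle, the oxidiser, the solvent jar | the dry ground: the catalyst vial, the ether can, the peroxide]
9. Warden goes to the dry ground with the ammonia bottle.  [the marsh camp: the acid flask, the oxidiser, the solvent jar | the dry ground: the ammonia bottle, the catalyst vial, the ether can, the peroxide]
10. Warden goes back to the marsh camp alone.  [the marsh camp: the acid flask, the oxidiser, the solvent jar | the dry ground: the ammonia bottle, the catalyst vial, the ether can, the peroxide]
11. Warden goes to the dry ground with the oxidiser.  [the marsh camp: the acid flask, the solvent jar | the dry ground: the ammonia bottle, the catalyst vial, the ether can, the oxidiser, the peroxide]
12. Warden goes back to the marsh camp alone.  [the marsh camp: the acid flask, the solvent jar | the dry ground: the ammonia bottle, the catalyst vial, the ether can, the oxidiser, the peroxide]
13. Warden goes to the dry ground with the acid flask.  [the marsh camp: the solvent jar | the dry ground: the acid flask, the ammonia bottle, the catalyst vial, the ether can, the oxidiser, the peroxide]
14. Warden goes back to the marsh camp alone.  [the marsh camp: the solvent jar | the dry ground: the acid flask, the ammonia bottle, the catalyst vial, the ether can, the oxidiser, the peroxide]
15. Warden goes to the dry ground with the solvent jar.  [the marsh camp: — | the dry ground: the acid flask, the ammonia bottle, the catalyst vial, the ether can, the oxidiser, the peroxide, the solvent jar]

15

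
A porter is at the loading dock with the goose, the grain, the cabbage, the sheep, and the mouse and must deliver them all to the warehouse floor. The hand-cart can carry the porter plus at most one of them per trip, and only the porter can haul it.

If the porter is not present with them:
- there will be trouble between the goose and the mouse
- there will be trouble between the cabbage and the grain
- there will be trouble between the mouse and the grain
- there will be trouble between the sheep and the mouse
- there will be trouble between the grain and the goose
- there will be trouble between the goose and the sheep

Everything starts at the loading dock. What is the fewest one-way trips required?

impossible

Whatever the first load, the items left behind include a forbidden pair without the porter. No opening move is safe, so no plan exists.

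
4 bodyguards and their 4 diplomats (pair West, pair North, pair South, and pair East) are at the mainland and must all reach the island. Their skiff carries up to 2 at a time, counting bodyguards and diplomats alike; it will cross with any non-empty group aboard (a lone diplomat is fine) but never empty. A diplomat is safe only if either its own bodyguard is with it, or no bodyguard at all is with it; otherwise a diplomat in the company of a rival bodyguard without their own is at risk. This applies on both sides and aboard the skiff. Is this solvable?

Following every safe sequence of crossings from the start, the most of the 8 that can be at the island as the skiff arrives there on crossings 1, 3, 5 is 2, 3, 4 respectively; the best ever achieved is 4 of 8.
From crossing 7 on, no configuration arises that was not already reachable earlier: only 44 distinct safe configurations (who is on which side, and where the skiff is) can ever be reached, none of them has everyone across, and every continuation just revisits them. So no valid plan exists.

No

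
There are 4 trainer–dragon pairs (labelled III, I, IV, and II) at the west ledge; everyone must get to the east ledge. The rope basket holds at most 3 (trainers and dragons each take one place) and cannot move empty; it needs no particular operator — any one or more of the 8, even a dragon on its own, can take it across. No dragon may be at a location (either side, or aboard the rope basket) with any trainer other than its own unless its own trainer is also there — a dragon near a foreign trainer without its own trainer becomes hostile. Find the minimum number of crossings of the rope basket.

9

Counting alone: each trip to the east ledge takes at most 3 across and each return brings at least 1 back, so after t trips out (and t−1 returns) at most 3t − (t−1) of the 8 are across; that first reaches 8 at t = 4, so at least 7 crossings are needed.
The safety rule pushes this higher. Following every safe sequence of crossings, the most of the 8 that can be at the east ledge as the rope basket arrives there on crossing 7 is 7 — never all 8.
So no plan with fewer than 9 crossings exists, and this one achieves 9:
1. dragon III and trainer III cross → the east ledge.
2. trainer III crosses ← the west ledge.
3. dragon I, trainer I, and trainer III cross → the east ledge.
4. dragon III and trainer III cross ← the west ledge.
5. trainer II, trainer III, and trainer IV cross → the east ledge.
6. dragon I crosses ← the west ledge.
7. dragon I and dragon III cross → the east ledge.
8. dragon III crosses ← the west ledge.
9. dragon II, dragon III, and dragon IV cross → the east ledge.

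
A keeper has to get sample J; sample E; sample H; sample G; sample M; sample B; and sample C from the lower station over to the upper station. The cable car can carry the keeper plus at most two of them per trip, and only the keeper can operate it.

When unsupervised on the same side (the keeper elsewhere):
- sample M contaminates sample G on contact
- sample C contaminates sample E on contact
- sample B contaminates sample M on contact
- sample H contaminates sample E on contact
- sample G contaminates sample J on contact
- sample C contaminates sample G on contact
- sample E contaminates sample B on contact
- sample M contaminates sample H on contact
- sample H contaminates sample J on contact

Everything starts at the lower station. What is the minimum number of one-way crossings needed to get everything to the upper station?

Whatever the first load, the items left behind include a forbidden pair without the keeper. No opening move is safe, so no plan exists.

impossible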